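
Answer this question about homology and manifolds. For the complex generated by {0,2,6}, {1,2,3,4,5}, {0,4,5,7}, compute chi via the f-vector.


Enumerate all faces; f-vector: f_0=8, f_1=18, f_2=15, f_3=6, f_4=1.
chi = sum (-1)^k f_k = 0

0


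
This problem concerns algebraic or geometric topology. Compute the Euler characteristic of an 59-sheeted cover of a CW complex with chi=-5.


For a finite covering: chi(E) = (number of sheets) * chi(B).
chi(E) = 59 * (-5) = -295

-295


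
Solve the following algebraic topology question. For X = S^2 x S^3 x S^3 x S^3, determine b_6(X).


Each S^d has Poincare polynomial 1 + t^d.
The product S^2 x S^3 x S^3 x S^3 has Poincare polynomial prod(1+t^d_i).
Expanding: b_0=1, b_2=1, b_3=3, b_5=3, b_6=3, b_8=3, b_9=1, b_11=1.
b_6 = 3

3


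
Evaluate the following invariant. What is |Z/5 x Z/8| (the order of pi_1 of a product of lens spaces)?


pi_1(X x Y) = pi_1(X) x pi_1(Y).
pi_1(L(5,1)) = Z/5, pi_1(L(8,1)) = Z/8.
|Z/5 x Z/8| = 5 * 8 = 40

40


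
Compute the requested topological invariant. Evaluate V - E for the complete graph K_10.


K_10: V = 10, E = C(10,2) = 45.
chi = V - E = 10 - 45 = -35

-35


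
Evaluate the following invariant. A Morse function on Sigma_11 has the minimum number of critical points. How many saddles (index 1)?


A perfect Morse function has m_k = b_k.
For Sigma_11: b_0=1, b_1=2g=22, b_2=1.
Saddles m_1 = 2g = 22

22


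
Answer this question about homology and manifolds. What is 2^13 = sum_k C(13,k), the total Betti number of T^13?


b_k(T^13) = C(13,k), so the sum over k is sum_k C(13,k) = 2^13.
Total = 2^13 = 8192

8192


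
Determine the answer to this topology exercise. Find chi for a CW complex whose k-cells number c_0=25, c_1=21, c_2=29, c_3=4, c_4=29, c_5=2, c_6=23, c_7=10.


chi = sum_k (-1)^k c_k.
= (-1)^0*25 + (-1)^1*21 + (-1)^2*29 + (-1)^3*4 + (-1)^4*29 + (-1)^5*2 + (-1)^6*23 + (-1)^7*10
= (25) + (-21) + (29) + (-4) + (29) + (-2) + (23) + (-10)
= 69

69


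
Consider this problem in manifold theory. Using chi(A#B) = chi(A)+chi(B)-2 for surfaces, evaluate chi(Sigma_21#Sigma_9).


chi(Sigma_21) = 2 - 2*21 = -40
chi(Sigma_9) = 2 - 2*9 = -16
For surfaces: chi(A#B) = chi(A) + chi(B) - 2.
chi = -40 + -16 - 2 = -58

-58


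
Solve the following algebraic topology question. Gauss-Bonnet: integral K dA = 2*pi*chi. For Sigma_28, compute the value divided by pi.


Gauss-Bonnet: integral K dA = 2*pi*chi(M).
chi(Sigma_28) = 2 - 2*28 = -54.
(integral K dA)/pi = 2*chi = 2*(-54) = -108

-108


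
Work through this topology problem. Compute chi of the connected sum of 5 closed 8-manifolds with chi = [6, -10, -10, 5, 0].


For n-manifolds: chi(A#B) = chi(A) + chi(B) - chi(S^8).
chi(S^8) = 1 + (-1)^8 = 2.
chi(#) = (sum chi_i) - (5-1)*chi(S^8) = -9 - 4*2 = -17

-17


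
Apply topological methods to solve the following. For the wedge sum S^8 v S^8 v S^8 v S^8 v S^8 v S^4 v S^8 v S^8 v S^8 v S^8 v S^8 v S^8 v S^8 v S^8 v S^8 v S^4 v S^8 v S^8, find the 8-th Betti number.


For a wedge of spheres, H_k (k>0) is free on one generator per sphere of dimension k.
Spheres of dimension 8: count = 16.
b_8 = 16

16


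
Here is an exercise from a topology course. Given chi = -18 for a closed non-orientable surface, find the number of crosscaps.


chi = 2 - k for closed non-orientable surfaces with k crosscaps.
-18 = 2 - k
k = 2 - (-18) = 20

20


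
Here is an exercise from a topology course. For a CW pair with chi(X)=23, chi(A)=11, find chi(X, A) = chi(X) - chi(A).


Relative Euler characteristic: chi(X, A) = chi(X) - chi(A).
= 23 - (11) = 12

12


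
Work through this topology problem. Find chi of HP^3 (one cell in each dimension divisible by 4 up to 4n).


HP^3 has one cell in each dimension 0, 4, ..., 4*3 (3+1 cells, all even-dim).
chi = 3 + 1 = 4

4


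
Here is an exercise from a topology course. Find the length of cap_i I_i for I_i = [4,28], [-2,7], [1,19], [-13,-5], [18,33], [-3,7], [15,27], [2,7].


Intersection = [max(a_i), min(b_i)] = [18, -5].
Since 18 > -5, the intersection is empty.
Length = 0

0


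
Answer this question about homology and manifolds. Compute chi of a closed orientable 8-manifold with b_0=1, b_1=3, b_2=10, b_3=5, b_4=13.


By Poincare duality b_k = b_{8-k}, so full Betti numbers: b_0=1, b_1=3, b_2=10, b_3=5, b_4=13, b_5=5, b_6=10, b_7=3, b_8=1.
chi = sum (-1)^k b_k = 19

19


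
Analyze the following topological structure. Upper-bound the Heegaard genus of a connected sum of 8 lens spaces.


Heegaard genus satisfies g(A#B) <= g(A) + g(B).
Each lens space has g = 1.
Upper bound: 8 * 1 = 8

8


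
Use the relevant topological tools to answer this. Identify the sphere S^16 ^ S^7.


S^m ^ S^n = S^{m+n}.
k = 16 + 7 = 23

23


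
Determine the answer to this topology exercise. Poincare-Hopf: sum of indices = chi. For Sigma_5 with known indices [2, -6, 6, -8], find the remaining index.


Poincare-Hopf: sum of indices = chi(M).
chi(Sigma_5) = 2 - 2*5 = -8.
Sum of known indices = -6.
x = chi - (sum known) = -8 - (-6) = -2

-2


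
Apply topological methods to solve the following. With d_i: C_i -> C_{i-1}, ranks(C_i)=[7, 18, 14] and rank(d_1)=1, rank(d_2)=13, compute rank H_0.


rank H_k = rank(ker d_k) - rank(im d_{k+1}).
rank(ker d_0) = rank(C_0) - rank(d_0) = 7 - 0 = 7.
rank(im d_{0+1}) = 1.
rank H_0 = 7 - 1 = 6

6


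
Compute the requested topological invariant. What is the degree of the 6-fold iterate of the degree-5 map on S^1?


deg(f) = 5. Degree is multiplicative: deg(f^6) = (deg f)^6.
deg(f^6) = (5)^6 = 15625

15625


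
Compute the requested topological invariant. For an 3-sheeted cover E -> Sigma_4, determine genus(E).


For an n-sheeted cover: chi(E) = n * chi(B).
chi(Sigma_4) = 2 - 2*4 = -6.
chi(E) = 3 * (-6) = -18.
genus(E) = (2 - chi(E))/2 = (2 - (-18))/2 = 20/2 = 10

10


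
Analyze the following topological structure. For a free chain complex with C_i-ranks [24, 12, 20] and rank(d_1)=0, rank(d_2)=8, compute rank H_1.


rank H_k = rank(ker d_k) - rank(im d_{k+1}).
rank(ker d_1) = rank(C_1) - rank(d_1) = 12 - 0 = 12.
rank(im d_{1+1}) = 8.
rank H_1 = 12 - 8 = 4

4


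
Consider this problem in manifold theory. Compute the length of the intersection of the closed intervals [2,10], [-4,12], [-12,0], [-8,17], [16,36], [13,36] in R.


Intersection = [max(a_i), min(b_i)] = [16, 0].
Since 16 > 0, the intersection is empty.
Length = 0

0


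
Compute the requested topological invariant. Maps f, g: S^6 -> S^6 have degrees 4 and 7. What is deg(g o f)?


Degree is multiplicative under composition: deg(g o f) = deg(g) * deg(f).
= 7 * 4 = 28

28


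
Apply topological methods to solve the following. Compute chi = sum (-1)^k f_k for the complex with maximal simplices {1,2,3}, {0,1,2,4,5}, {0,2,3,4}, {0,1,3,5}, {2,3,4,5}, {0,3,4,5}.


Enumerate all faces; f-vector: f_0=6, f_1=15, f_2=19, f_3=9, f_4=1.
chi = sum (-1)^k f_k = 2

2


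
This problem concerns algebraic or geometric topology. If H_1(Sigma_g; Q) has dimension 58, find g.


For a closed orientable surface: b_1 = 2g.
58 = 2g
g = 58 / 2 = 29

29


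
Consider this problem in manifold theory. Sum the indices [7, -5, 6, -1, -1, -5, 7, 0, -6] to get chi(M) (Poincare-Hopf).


Poincare-Hopf: chi(M) = sum of indices of zeros.
chi = (7) + (-5) + (6) + (-1) + (-1) + (-5) + (7) + (0) + (-6) = 2

2


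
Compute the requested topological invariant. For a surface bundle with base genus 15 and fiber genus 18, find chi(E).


For a fiber bundle F -> E -> B (with CW structure): chi(E) = chi(B) * chi(F).
chi(Sigma_15) = -28, chi(Sigma_18) = -34.
chi(E) = (-28) * (-34) = 952

952


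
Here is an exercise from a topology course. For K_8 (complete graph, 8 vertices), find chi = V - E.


K_8: V = 8, E = C(8,2) = 28.
chi = V - E = 8 - 28 = -20

-20


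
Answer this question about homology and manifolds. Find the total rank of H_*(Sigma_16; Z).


For Sigma_16: b_0 = 1, b_1 = 2g = 32, b_2 = 1.
Total = 1 + 32 + 1 = 34

34


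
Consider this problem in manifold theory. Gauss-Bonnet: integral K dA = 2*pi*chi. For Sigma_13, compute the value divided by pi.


Gauss-Bonnet: integral K dA = 2*pi*chi(M).
chi(Sigma_13) = 2 - 2*13 = -24.
(integral K dA)/pi = 2*chi = 2*(-24) = -48

-48


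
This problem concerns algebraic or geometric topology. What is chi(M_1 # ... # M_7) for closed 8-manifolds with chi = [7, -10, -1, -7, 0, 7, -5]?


For n-manifolds: chi(A#B) = chi(A) + chi(B) - chi(S^8).
chi(S^8) = 1 + (-1)^8 = 2.
chi(#) = (sum chi_i) - (7-1)*chi(S^8) = -9 - 6*2 = -21

-21


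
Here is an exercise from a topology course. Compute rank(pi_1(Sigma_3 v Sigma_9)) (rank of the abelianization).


For a wedge: H_1(A v B) = H_1(A) + H_1(B).
b_1(Sigma_3) = 6, b_1(Sigma_9) = 18.
b_1 = 6 + 18 = 24

24


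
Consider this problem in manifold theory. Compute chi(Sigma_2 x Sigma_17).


chi(Sigma_2) = 2 - 2*2 = -2
chi(Sigma_17) = 2 - 2*17 = -32
chi(product) = (-2) * (-32) = 64

64


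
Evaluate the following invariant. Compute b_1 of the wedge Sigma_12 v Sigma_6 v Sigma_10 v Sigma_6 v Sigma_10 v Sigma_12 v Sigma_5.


For a wedge X v Y: reduced H_k(X v Y) = H_k(X) + H_k(Y).
Each Sigma_g contributes b_1 = 2g.
b_1 = 24 + 12 + 20 + 12 + 20 + 24 + 10 = 122

122


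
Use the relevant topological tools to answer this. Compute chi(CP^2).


CP^2 has one cell in each even dimension 0, 2, ..., 2*2 (2+1 cells total).
All cells are even-dimensional, so chi = number of cells.
chi = 2 + 1 = 3

3


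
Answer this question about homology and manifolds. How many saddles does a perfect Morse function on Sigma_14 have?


A perfect Morse function has m_k = b_k.
For Sigma_14: b_0=1, b_1=2g=28, b_2=1.
Saddles m_1 = 2g = 28

28


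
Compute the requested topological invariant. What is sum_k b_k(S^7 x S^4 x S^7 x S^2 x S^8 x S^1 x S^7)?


Total Betti number is multiplicative under products.
Each S^d (d>=1) has total Betti number 2.
There are 7 sphere factors.
Total = 2^7 = 128

128


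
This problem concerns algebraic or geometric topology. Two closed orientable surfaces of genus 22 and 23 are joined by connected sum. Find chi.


chi(Sigma_22) = 2 - 2*22 = -42
chi(Sigma_23) = 2 - 2*23 = -44
For surfaces: chi(A#B) = chi(A) + chi(B) - 2.
chi = -42 + -44 - 2 = -88

-88


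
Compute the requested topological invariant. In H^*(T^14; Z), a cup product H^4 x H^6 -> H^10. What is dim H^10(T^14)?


Cup product: H^p x H^q -> H^{p+q}; here p+q = 4+6 = 10.
rank H^k(T^n) = C(n,k).
C(14,10) = 1001

1001


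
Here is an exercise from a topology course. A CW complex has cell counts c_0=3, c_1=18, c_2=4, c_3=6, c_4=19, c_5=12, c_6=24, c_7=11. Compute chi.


chi = sum_k (-1)^k c_k.
= (-1)^0*3 + (-1)^1*18 + (-1)^2*4 + (-1)^3*6 + (-1)^4*19 + (-1)^5*12 + (-1)^6*24 + (-1)^7*11
= (3) + (-18) + (4) + (-6) + (19) + (-12) + (24) + (-11)
= 3

3


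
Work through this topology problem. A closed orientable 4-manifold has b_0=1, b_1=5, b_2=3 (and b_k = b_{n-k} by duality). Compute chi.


By Poincare duality b_k = b_{4-k}, so full Betti numbers: b_0=1, b_1=5, b_2=3, b_3=5, b_4=1.
chi = sum (-1)^k b_k = -5

-5


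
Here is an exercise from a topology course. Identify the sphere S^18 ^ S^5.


S^m ^ S^n = S^{m+n}.
k = 18 + 5 = 23

23


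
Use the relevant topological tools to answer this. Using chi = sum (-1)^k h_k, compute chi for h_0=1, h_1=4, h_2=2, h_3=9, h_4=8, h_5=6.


Handles of index k contribute (-1)^k to chi (same as CW cells).
chi = (1) + (-4) + (2) + (-9) + (8) + (-6) = -8

-8


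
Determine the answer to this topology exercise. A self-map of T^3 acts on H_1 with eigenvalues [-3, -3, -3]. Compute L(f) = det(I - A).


For a torus self-map: L(f) = det(I - A) where A acts on H_1.
L(f) = (1--3) * (1--3) * (1--3) = 4 * 4 * 4 = 64

64


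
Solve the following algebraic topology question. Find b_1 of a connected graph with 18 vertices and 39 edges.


For a connected graph: rank(pi_1) = b_1 = E - V + 1 = 1 - chi.
chi = V - E = 18 - 39 = -21.
rank = 1 - (-21) = 39 - 18 + 1 = 22

22


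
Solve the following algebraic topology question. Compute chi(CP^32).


CP^32 has one cell in each even dimension 0, 2, ..., 2*32 (32+1 cells total).
All cells are even-dimensional, so chi = number of cells.
chi = 32 + 1 = 33

33


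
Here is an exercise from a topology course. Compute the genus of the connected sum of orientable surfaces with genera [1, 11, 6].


Genus is additive under connected sum of orientable surfaces.
g = 1 + 11 + 6 = 18

18


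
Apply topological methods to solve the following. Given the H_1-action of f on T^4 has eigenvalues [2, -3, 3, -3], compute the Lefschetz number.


For a torus self-map: L(f) = det(I - A) where A acts on H_1.
L(f) = (1-2) * (1--3) * (1-3) * (1--3) = -1 * 4 * -2 * 4 = 32

32


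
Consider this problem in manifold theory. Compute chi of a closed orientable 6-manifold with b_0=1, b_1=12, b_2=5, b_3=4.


By Poincare duality b_k = b_{6-k}, so full Betti numbers: b_0=1, b_1=12, b_2=5, b_3=4, b_4=5, b_5=12, b_6=1.
chi = sum (-1)^k b_k = -16

-16


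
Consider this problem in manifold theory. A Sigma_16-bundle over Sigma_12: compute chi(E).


For a fiber bundle F -> E -> B (with CW structure): chi(E) = chi(B) * chi(F).
chi(Sigma_12) = -22, chi(Sigma_16) = -30.
chi(E) = (-22) * (-30) = 660

660


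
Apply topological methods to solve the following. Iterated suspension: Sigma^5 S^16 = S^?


Each suspension raises dimension by 1: Sigma S^n = S^{n+1}.
Sigma^5 S^16 = S^{16+5} = S^21

21


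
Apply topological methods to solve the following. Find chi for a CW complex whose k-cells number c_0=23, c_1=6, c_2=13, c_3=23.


chi = sum_k (-1)^k c_k.
= (-1)^0*23 + (-1)^1*6 + (-1)^2*13 + (-1)^3*23
= (23) + (-6) + (13) + (-23)
= 7

7


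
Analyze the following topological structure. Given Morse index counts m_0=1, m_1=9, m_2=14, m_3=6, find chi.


Morse theory: chi(M) = sum_k (-1)^k m_k where m_k = #(index-k critical points).
= (1) + (-9) + (14) + (-6) = 0

0


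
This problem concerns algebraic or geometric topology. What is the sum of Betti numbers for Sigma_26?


For Sigma_26: b_0 = 1, b_1 = 2g = 52, b_2 = 1.
Total = 1 + 52 + 1 = 54

54


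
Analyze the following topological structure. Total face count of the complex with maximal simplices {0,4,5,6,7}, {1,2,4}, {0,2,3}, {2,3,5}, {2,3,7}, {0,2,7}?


Each maximal simplex on m vertices has 2^m - 1 nonempty faces.
Take the union (dedupe shared faces).
Total distinct faces = 49

49


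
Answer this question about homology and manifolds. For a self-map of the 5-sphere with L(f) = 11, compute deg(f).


L(f) = 1 + (-1)^5 deg(f) on S^5.
11 = 1 + (-1)^5 * deg(f)
(-1)^5 * deg(f) = 10
deg(f) = -10

-10


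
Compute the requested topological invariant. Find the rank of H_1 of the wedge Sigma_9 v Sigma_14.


For a wedge: H_1(A v B) = H_1(A) + H_1(B).
b_1(Sigma_9) = 18, b_1(Sigma_14) = 28.
b_1 = 18 + 28 = 46

46


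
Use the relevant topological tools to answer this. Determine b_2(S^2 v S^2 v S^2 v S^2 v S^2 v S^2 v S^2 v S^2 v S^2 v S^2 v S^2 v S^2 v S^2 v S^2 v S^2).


For a wedge of spheres, H_k (k>0) is free on one generator per sphere of dimension k.
Spheres of dimension 2: count = 15.
b_2 = 15

15


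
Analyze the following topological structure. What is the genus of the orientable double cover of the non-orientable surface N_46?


chi(N_46) = 2 - 46 = -44.
Double cover: chi(Sigma_g) = 2 * chi(N_46) = 2*(-44) = -88.
2 - 2g = -88, so g = (2 - (-88))/2 = 90/2 = 45

45


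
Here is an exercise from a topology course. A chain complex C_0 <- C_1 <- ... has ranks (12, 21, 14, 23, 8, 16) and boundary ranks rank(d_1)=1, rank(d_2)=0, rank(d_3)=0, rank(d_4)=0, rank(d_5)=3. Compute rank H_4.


rank H_k = rank(ker d_k) - rank(im d_{k+1}).
rank(ker d_4) = rank(C_4) - rank(d_4) = 8 - 0 = 8.
rank(im d_{4+1}) = 3.
rank H_4 = 8 - 3 = 5

5


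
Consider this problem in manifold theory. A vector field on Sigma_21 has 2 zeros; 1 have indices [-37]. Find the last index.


Poincare-Hopf: sum of indices = chi(M).
chi(Sigma_21) = 2 - 2*21 = -40.
Sum of known indices = -37.
x = chi - (sum known) = -40 - (-37) = -3

-3


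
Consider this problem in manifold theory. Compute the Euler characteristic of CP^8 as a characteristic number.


For any closed oriented manifold, <e(TM),[M]> = chi(M).
chi(CP^8) = 8+1 = 9

9


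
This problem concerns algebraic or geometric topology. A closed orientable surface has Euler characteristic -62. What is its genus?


chi = 2 - 2g for closed orientable surfaces.
-62 = 2 - 2g
2g = 2 - (-62) = 64
g = 32

32


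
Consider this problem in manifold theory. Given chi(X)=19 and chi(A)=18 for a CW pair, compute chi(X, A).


Relative Euler characteristic: chi(X, A) = chi(X) - chi(A).
= 19 - (18) = 1

1


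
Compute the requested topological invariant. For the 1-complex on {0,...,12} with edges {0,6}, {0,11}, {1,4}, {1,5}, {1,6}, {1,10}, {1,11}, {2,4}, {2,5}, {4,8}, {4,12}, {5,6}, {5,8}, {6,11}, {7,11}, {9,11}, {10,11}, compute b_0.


Run DFS/union-find over 13 vertices.
V = 13, E = 17.
Number of components = 2

2


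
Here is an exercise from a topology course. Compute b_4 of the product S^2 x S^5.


Each S^d has Poincare polynomial 1 + t^d.
The product S^2 x S^5 has Poincare polynomial prod(1+t^d_i).
Expanding: b_0=1, b_2=1, b_5=1, b_7=1.
b_4 = 0

0


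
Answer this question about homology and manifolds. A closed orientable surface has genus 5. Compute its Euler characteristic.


For a closed orientable surface of genus g: chi = 2 - 2g.
Here g = 5.
chi = 2 - 2*5 = 2 - 10 = -8

-8


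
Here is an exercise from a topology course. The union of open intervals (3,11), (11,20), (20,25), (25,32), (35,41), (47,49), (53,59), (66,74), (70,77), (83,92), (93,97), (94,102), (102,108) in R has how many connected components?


Sort and merge overlapping open intervals.
Merged: (3,11), (11,20), (20,25), (25,32), (35,41), (47,49), (53,59), (66,77), (83,92), (93,102), (102,108).
Number of components = 11

11


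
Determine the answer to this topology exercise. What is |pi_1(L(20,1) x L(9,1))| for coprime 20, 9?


pi_1(X x Y) = pi_1(X) x pi_1(Y).
pi_1(L(20,1)) = Z/20, pi_1(L(9,1)) = Z/9.
|Z/20 x Z/9| = 20 * 9 = 180

180


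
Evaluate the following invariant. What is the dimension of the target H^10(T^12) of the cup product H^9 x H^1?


Cup product: H^p x H^q -> H^{p+q}; here p+q = 9+1 = 10.
rank H^k(T^n) = C(n,k).
C(12,10) = 66

66


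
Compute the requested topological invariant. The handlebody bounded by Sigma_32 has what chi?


A genus-g handlebody deformation retracts to a wedge of g circles.
chi(vee_g S^1) = 1 - g.
chi(H_32) = 1 - 32 = -31

-31


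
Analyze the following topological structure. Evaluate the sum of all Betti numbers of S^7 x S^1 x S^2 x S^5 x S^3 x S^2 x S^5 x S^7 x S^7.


Total Betti number is multiplicative under products.
Each S^d (d>=1) has total Betti number 2.
There are 9 sphere factors.
Total = 2^9 = 512

512


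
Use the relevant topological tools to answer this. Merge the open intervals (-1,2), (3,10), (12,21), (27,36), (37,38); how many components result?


Sort and merge overlapping open intervals.
Merged: (-1,2), (3,10), (12,21), (27,36), (37,38).
Number of components = 5

5


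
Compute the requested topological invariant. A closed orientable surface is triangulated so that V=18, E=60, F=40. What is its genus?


chi = V - E + F = 18 - 60 + 40 = -2
For orientable closed surface: chi = 2 - 2g, so g = (2 - chi)/2.
g = (2 - (-2)) / 2 = 4 / 2 = 2

2


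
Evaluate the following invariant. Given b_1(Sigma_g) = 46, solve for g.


For a closed orientable surface: b_1 = 2g.
46 = 2g
g = 46 / 2 = 23

23


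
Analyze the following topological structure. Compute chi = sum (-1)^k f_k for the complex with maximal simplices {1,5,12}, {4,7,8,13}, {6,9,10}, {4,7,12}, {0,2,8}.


Enumerate all faces; f-vector: f_0=12, f_1=17, f_2=8, f_3=1.
chi = sum (-1)^k f_k = 2

2


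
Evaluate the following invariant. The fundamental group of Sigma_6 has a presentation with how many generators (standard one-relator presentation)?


Standard presentation: pi_1(Sigma_g) = <a_1,b_1,...,a_g,b_g | [a_1,b_1]...[a_g,b_g] = 1>.
Number of generators = 2g = 2*6 = 12

12


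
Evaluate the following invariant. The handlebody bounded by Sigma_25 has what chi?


A genus-g handlebody deformation retracts to a wedge of g circles.
chi(vee_g S^1) = 1 - g.
chi(H_25) = 1 - 25 = -24

-24


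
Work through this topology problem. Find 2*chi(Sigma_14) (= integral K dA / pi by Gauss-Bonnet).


Gauss-Bonnet: integral K dA = 2*pi*chi(M).
chi(Sigma_14) = 2 - 2*14 = -26.
(integral K dA)/pi = 2*chi = 2*(-26) = -52

-52


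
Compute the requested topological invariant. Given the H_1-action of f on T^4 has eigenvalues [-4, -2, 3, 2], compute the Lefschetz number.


For a torus self-map: L(f) = det(I - A) where A acts on H_1.
L(f) = (1--4) * (1--2) * (1-3) * (1-2) = 5 * 3 * -2 * -1 = 30

30


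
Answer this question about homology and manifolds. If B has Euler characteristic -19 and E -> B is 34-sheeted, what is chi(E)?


For a finite covering: chi(E) = (number of sheets) * chi(B).
chi(E) = 34 * (-19) = -646

-646


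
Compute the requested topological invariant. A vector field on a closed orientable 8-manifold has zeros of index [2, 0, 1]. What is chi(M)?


Poincare-Hopf: chi(M) = sum of indices of zeros.
chi = (2) + (0) + (1) = 3

3


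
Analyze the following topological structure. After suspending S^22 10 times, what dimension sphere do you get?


Each suspension raises dimension by 1: Sigma S^n = S^{n+1}.
Sigma^10 S^22 = S^{22+10} = S^32

32


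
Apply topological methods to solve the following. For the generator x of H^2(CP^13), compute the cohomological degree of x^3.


|x| = 2 in H^*(CP^n).
|x^3| = 3 * |x| = 3 * 2 = 6

6


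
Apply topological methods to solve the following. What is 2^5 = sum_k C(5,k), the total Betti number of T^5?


b_k(T^5) = C(5,k), so the sum over k is sum_k C(5,k) = 2^5.
Total = 2^5 = 32

32


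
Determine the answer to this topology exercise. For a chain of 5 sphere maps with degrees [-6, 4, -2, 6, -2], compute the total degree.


Degree is multiplicative: deg(composition) = product of degrees.
= (-6) * (4) * (-2) * (6) * (-2) = -576

-576


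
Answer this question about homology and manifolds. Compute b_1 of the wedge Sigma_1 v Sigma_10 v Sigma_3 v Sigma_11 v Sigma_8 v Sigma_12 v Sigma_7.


For a wedge X v Y: reduced H_k(X v Y) = H_k(X) + H_k(Y).
Each Sigma_g contributes b_1 = 2g.
b_1 = 2 + 20 + 6 + 22 + 16 + 24 + 14 = 104

104


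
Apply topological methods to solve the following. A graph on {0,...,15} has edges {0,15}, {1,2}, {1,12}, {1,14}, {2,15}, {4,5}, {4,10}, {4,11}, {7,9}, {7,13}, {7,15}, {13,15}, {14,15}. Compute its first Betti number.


b_1 = E - V + (number of components).
E = 13, V = 16, components = 5.
b_1 = 13 - 16 + 5 = 2

2


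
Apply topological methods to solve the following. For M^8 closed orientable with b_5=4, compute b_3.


Poincare duality for closed orientable n-manifolds: b_k = b_{n-k}.
Here n = 8, so b_3 = b_5 = 4

4


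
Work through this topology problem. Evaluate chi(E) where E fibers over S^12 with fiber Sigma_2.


chi(S^12) = 2 (n even), chi(Sigma_2) = 2 - 2*2 = -2.
chi(E) = 2 * (-2) = -4

-4


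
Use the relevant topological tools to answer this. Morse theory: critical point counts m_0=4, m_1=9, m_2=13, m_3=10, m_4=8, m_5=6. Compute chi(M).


Morse theory: chi(M) = sum_k (-1)^k m_k where m_k = #(index-k critical points).
= (4) + (-9) + (13) + (-10) + (8) + (-6) = 0

0


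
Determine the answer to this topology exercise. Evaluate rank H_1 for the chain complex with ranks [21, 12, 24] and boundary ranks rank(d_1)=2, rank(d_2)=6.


rank H_k = rank(ker d_k) - rank(im d_{k+1}).
rank(ker d_1) = rank(C_1) - rank(d_1) = 12 - 2 = 10.
rank(im d_{1+1}) = 6.
rank H_1 = 10 - 6 = 4

4


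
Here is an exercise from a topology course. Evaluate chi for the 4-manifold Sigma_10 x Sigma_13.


chi(Sigma_10) = 2 - 2*10 = -18
chi(Sigma_13) = 2 - 2*13 = -24
chi(product) = (-18) * (-24) = 432

432


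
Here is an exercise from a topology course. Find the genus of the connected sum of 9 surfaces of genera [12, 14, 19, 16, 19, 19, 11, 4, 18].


Genus is additive under connected sum of orientable surfaces.
g = 12 + 14 + 19 + 16 + 19 + 19 + 11 + 4 + 18 = 132

132


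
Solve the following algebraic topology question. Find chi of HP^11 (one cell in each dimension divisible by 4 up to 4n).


HP^11 has one cell in each dimension 0, 4, ..., 4*11 (11+1 cells, all even-dim).
chi = 11 + 1 = 12

12


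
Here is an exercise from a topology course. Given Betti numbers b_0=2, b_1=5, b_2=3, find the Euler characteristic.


chi = sum_k (-1)^k b_k.
= (2) + (-5) + (3)
= 0

0


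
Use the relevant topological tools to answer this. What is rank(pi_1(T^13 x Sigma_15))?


pi_1(A x B) = pi_1(A) x pi_1(B); rank of abelianization = b_1.
b_1(T^13) = 13, b_1(Sigma_15) = 2*15 = 30.
b_1(product) = 13 + 30 = 43

43


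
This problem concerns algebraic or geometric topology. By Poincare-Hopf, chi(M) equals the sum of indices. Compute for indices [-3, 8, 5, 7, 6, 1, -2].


Poincare-Hopf: chi(M) = sum of indices of zeros.
chi = (-3) + (8) + (5) + (7) + (6) + (1) + (-2) = 22

22


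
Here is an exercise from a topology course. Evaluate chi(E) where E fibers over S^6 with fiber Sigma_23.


chi(S^6) = 2 (n even), chi(Sigma_23) = 2 - 2*23 = -44.
chi(E) = 2 * (-44) = -88

-88


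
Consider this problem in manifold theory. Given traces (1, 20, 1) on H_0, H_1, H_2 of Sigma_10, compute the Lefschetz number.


L(f) = tr(f_0*) - tr(f_1*) + tr(f_2*).
= 1 - (20) + (1)
= -18

-18


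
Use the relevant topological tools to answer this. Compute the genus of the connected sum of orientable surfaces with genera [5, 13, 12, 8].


Genus is additive under connected sum of orientable surfaces.
g = 5 + 13 + 12 + 8 = 38

38


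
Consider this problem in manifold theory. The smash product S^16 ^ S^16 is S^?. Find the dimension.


S^m ^ S^n = S^{m+n}.
k = 16 + 16 = 32

32


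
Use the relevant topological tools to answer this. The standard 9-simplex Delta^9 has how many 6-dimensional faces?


Delta^9 has 9+1 vertices. A 6-face is a choice of 6+1 vertices.
f_6 = C(9+1, 6+1) = C(10,7) = 120

120


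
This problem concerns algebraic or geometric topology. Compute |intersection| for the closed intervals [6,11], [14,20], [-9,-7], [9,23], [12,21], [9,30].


Intersection = [max(a_i), min(b_i)] = [14, -7].
Since 14 > -7, the intersection is empty.
Length = 0

0


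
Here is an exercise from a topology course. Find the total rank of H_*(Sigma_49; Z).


For Sigma_49: b_0 = 1, b_1 = 2g = 98, b_2 = 1.
Total = 1 + 98 + 1 = 100

100


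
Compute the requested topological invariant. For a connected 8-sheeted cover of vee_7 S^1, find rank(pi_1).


Nielsen-Schreier: an index-n subgroup of F_r is free of rank 1 + n(r-1).
Equivalently: chi(cover) = n*chi(base); chi(vee_r S^1) = 1 - 7 = -6.
chi(E) = 8*(-6) = -48; rank = 1 - chi(E) = 1 - (-48) = 49.
rank = 1 + 8*(7-1) = 1 + 48 = 49

49


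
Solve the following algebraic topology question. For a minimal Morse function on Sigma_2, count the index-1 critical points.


A perfect Morse function has m_k = b_k.
For Sigma_2: b_0=1, b_1=2g=4, b_2=1.
Saddles m_1 = 2g = 4

4


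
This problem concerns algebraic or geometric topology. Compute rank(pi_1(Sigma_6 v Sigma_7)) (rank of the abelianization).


For a wedge: H_1(A v B) = H_1(A) + H_1(B).
b_1(Sigma_6) = 12, b_1(Sigma_7) = 14.
b_1 = 12 + 14 = 26

26


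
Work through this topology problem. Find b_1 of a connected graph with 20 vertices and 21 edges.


For a connected graph: rank(pi_1) = b_1 = E - V + 1 = 1 - chi.
chi = V - E = 20 - 21 = -1.
rank = 1 - (-1) = 21 - 20 + 1 = 2

2


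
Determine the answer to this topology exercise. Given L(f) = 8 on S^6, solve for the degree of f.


L(f) = 1 + (-1)^6 deg(f) on S^6.
8 = 1 + (-1)^6 * deg(f)
(-1)^6 * deg(f) = 7
deg(f) = 7

7


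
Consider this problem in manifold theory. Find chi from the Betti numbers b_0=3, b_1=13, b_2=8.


chi = sum_k (-1)^k b_k.
= (3) + (-13) + (8)
= -2

-2


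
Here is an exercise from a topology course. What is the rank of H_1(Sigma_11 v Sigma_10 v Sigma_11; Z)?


For a wedge X v Y: reduced H_k(X v Y) = H_k(X) + H_k(Y).
Each Sigma_g contributes b_1 = 2g.
b_1 = 22 + 20 + 22 = 64

64


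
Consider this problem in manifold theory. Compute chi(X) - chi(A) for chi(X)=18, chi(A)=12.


Relative Euler characteristic: chi(X, A) = chi(X) - chi(A).
= 18 - (12) = 6

6


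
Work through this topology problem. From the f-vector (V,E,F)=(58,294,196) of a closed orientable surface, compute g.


chi = V - E + F = 58 - 294 + 196 = -40
For orientable closed surface: chi = 2 - 2g, so g = (2 - chi)/2.
g = (2 - (-40)) / 2 = 42 / 2 = 21

21


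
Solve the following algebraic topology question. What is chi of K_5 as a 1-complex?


K_5: V = 5, E = C(5,2) = 10.
chi = V - E = 5 - 10 = -5

-5


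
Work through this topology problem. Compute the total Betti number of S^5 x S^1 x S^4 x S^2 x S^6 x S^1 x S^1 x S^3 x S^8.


Total Betti number is multiplicative under products.
Each S^d (d>=1) has total Betti number 2.
There are 9 sphere factors.
Total = 2^9 = 512

512


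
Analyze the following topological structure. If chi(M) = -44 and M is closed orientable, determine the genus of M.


chi = 2 - 2g for closed orientable surfaces.
-44 = 2 - 2g
2g = 2 - (-44) = 46
g = 23

23


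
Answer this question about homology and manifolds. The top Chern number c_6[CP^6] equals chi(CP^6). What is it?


For any closed oriented manifold, <e(TM),[M]> = chi(M).
chi(CP^6) = 6+1 = 7

7


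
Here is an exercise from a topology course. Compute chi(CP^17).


CP^17 has one cell in each even dimension 0, 2, ..., 2*17 (17+1 cells total).
All cells are even-dimensional, so chi = number of cells.
chi = 17 + 1 = 18

18


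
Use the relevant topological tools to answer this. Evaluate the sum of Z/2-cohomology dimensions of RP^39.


H^k(RP^39; Z/2) = Z/2 for each 0 <= k <= 39.
Total dimension = 39 + 1 = 40

40


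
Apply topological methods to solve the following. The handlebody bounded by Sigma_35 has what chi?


A genus-g handlebody deformation retracts to a wedge of g circles.
chi(vee_g S^1) = 1 - g.
chi(H_35) = 1 - 35 = -34

-34


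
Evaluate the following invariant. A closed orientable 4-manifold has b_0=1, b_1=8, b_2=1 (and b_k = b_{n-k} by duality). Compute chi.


By Poincare duality b_k = b_{4-k}, so full Betti numbers: b_0=1, b_1=8, b_2=1, b_3=8, b_4=1.
chi = sum (-1)^k b_k = -13

-13


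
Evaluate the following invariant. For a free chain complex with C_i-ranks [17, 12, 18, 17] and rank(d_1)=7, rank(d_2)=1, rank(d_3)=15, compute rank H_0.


rank H_k = rank(ker d_k) - rank(im d_{k+1}).
rank(ker d_0) = rank(C_0) - rank(d_0) = 17 - 0 = 17.
rank(im d_{0+1}) = 7.
rank H_0 = 17 - 7 = 10

10


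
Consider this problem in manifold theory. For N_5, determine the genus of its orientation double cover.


chi(N_5) = 2 - 5 = -3.
Double cover: chi(Sigma_g) = 2 * chi(N_5) = 2*(-3) = -6.
2 - 2g = -6, so g = (2 - (-6))/2 = 8/2 = 4

4


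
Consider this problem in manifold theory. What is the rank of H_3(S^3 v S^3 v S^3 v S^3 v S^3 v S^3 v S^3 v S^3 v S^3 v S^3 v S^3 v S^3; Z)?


For a wedge of spheres, H_k (k>0) is free on one generator per sphere of dimension k.
Spheres of dimension 3: count = 12.
b_3 = 12

12


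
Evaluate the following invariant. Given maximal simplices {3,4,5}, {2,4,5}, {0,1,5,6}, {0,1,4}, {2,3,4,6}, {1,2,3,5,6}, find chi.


Enumerate all faces; f-vector: f_0=7, f_1=19, f_2=19, f_3=7, f_4=1.
chi = sum (-1)^k f_k = 1

1


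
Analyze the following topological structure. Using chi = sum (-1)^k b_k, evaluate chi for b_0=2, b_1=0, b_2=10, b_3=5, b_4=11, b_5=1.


chi = sum_k (-1)^k b_k.
= (2) + (0) + (10) + (-5) + (11) + (-1)
= 17

17


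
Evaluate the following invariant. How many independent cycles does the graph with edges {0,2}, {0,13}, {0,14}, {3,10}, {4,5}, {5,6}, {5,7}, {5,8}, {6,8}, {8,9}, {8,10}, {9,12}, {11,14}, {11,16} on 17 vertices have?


b_1 = E - V + (number of components).
E = 14, V = 17, components = 4.
b_1 = 14 - 17 + 4 = 1

1


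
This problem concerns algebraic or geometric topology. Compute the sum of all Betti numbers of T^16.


b_k(T^16) = C(16,k), so the sum over k is sum_k C(16,k) = 2^16.
Total = 2^16 = 65536

65536


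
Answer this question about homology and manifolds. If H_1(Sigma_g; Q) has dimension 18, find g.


For a closed orientable surface: b_1 = 2g.
18 = 2g
g = 18 / 2 = 9

9


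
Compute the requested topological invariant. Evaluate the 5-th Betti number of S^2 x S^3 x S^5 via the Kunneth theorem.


Each S^d has Poincare polynomial 1 + t^d.
The product S^2 x S^3 x S^5 has Poincare polynomial prod(1+t^d_i).
Expanding: b_0=1, b_2=1, b_3=1, b_5=2, b_7=1, b_8=1, b_10=1.
b_5 = 2

2


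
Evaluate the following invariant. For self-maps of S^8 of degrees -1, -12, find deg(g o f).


Degree is multiplicative under composition: deg(g o f) = deg(g) * deg(f).
= -12 * -1 = 12

12


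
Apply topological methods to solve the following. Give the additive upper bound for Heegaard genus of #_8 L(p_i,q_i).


Heegaard genus satisfies g(A#B) <= g(A) + g(B).
Each lens space has g = 1.
Upper bound: 8 * 1 = 8

8


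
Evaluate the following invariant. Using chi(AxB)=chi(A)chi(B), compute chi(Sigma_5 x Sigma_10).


chi(Sigma_5) = 2 - 2*5 = -8
chi(Sigma_10) = 2 - 2*10 = -18
chi(product) = (-8) * (-18) = 144

144


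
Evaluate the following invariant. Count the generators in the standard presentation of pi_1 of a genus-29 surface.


Standard presentation: pi_1(Sigma_g) = <a_1,b_1,...,a_g,b_g | [a_1,b_1]...[a_g,b_g] = 1>.
Number of generators = 2g = 2*29 = 58

58


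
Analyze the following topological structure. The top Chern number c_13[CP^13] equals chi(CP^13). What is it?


For any closed oriented manifold, <e(TM),[M]> = chi(M).
chi(CP^13) = 13+1 = 14

14


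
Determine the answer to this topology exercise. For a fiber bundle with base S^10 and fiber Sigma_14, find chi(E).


chi(S^10) = 2 (n even), chi(Sigma_14) = 2 - 2*14 = -26.
chi(E) = 2 * (-26) = -52

-52


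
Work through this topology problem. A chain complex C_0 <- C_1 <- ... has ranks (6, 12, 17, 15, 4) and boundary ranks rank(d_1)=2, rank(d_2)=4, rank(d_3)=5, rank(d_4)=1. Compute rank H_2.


rank H_k = rank(ker d_k) - rank(im d_{k+1}).
rank(ker d_2) = rank(C_2) - rank(d_2) = 17 - 4 = 13.
rank(im d_{2+1}) = 5.
rank H_2 = 13 - 5 = 8

8


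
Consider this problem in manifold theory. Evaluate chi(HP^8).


HP^8 has one cell in each dimension 0, 4, ..., 4*8 (8+1 cells, all even-dim).
chi = 8 + 1 = 9

9


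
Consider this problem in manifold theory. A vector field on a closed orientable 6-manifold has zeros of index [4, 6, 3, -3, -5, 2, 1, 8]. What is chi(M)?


Poincare-Hopf: chi(M) = sum of indices of zeros.
chi = (4) + (6) + (3) + (-3) + (-5) + (2) + (1) + (8) = 16

16


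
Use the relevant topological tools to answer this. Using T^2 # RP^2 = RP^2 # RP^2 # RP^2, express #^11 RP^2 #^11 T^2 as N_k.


Since a >= 1, the sum is non-orientable; each T^2 can be replaced by RP^2 # RP^2 (since T^2#RP^2 = 3RP^2).
Total crosscaps k = 11 + 2*11 = 33.
Check via chi: chi = 11*1 + 11*0 - (11+11-1)*2 = -31 = 2 - k = -31. Consistent.

33


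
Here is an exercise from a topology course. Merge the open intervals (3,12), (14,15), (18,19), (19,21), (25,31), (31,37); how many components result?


Sort and merge overlapping open intervals.
Merged: (3,12), (14,15), (18,19), (19,21), (25,31), (31,37).
Number of components = 6

6


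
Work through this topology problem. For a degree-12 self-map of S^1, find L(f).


On S^1: L(f) = tr(f_0*) + (-1)^1 tr(f_1*) = 1 + (-1)^1 * deg(f).
L(f) = 1 + (-1)^1 * 12 = 1 + -12 = -11

-11


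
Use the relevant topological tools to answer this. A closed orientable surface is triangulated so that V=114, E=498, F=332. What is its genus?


chi = V - E + F = 114 - 498 + 332 = -52
For orientable closed surface: chi = 2 - 2g, so g = (2 - chi)/2.
g = (2 - (-52)) / 2 = 54 / 2 = 27

27


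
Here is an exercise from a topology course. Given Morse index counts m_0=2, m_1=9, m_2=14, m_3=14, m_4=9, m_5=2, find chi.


Morse theory: chi(M) = sum_k (-1)^k m_k where m_k = #(index-k critical points).
= (2) + (-9) + (14) + (-14) + (9) + (-2) = 0

0


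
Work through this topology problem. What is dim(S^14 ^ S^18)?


S^m ^ S^n = S^{m+n}.
k = 14 + 18 = 32

32


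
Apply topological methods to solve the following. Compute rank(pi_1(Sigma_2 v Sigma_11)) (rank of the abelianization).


For a wedge: H_1(A v B) = H_1(A) + H_1(B).
b_1(Sigma_2) = 4, b_1(Sigma_11) = 22.
b_1 = 4 + 22 = 26

26


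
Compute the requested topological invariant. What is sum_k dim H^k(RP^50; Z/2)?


H^k(RP^50; Z/2) = Z/2 for each 0 <= k <= 50.
Total dimension = 50 + 1 = 51

51


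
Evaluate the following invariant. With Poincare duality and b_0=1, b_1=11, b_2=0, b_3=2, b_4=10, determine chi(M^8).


By Poincare duality b_k = b_{8-k}, so full Betti numbers: b_0=1, b_1=11, b_2=0, b_3=2, b_4=10, b_5=2, b_6=0, b_7=11, b_8=1.
chi = sum (-1)^k b_k = -14

-14


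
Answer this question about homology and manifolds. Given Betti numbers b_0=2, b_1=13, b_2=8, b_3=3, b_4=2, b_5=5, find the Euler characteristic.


chi = sum_k (-1)^k b_k.
= (2) + (-13) + (8) + (-3) + (2) + (-5)
= -9

-9


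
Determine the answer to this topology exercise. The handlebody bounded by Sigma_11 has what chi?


A genus-g handlebody deformation retracts to a wedge of g circles.
chi(vee_g S^1) = 1 - g.
chi(H_11) = 1 - 11 = -10

-10


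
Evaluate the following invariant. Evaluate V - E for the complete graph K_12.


K_12: V = 12, E = C(12,2) = 66.
chi = V - E = 12 - 66 = -54

-54


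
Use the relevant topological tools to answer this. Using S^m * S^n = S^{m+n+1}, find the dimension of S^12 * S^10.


Join of spheres: S^m * S^n = S^{m+n+1}.
dim = 12 + 10 + 1 = 23

23


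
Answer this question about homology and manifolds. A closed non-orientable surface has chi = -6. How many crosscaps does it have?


chi = 2 - k for closed non-orientable surfaces with k crosscaps.
-6 = 2 - k
k = 2 - (-6) = 8

8


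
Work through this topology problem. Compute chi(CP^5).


CP^5 has one cell in each even dimension 0, 2, ..., 2*5 (5+1 cells total).
All cells are even-dimensional, so chi = number of cells.
chi = 5 + 1 = 6

6


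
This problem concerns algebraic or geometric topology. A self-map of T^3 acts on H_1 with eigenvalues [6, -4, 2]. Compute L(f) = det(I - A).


For a torus self-map: L(f) = det(I - A) where A acts on H_1.
L(f) = (1-6) * (1--4) * (1-2) = -5 * 5 * -1 = 25

25


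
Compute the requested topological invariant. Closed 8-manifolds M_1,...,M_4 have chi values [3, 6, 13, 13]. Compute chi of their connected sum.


For n-manifolds: chi(A#B) = chi(A) + chi(B) - chi(S^8).
chi(S^8) = 1 + (-1)^8 = 2.
chi(#) = (sum chi_i) - (4-1)*chi(S^8) = 35 - 3*2 = 29

29


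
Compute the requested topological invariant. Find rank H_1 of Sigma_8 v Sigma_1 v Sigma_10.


For a wedge X v Y: reduced H_k(X v Y) = H_k(X) + H_k(Y).
Each Sigma_g contributes b_1 = 2g.
b_1 = 16 + 2 + 20 = 38

38


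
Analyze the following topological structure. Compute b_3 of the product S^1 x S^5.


Each S^d has Poincare polynomial 1 + t^d.
The product S^1 x S^5 has Poincare polynomial prod(1+t^d_i).
Expanding: b_0=1, b_1=1, b_5=1, b_6=1.
b_3 = 0

0
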